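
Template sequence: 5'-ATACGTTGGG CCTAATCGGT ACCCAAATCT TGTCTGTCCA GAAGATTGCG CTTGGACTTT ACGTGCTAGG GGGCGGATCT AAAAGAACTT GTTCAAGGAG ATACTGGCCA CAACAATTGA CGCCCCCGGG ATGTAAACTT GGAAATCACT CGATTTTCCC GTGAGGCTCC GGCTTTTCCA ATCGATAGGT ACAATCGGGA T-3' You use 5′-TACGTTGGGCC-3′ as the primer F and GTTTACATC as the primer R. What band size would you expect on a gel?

137 bp

Forward primer TACGTTGGGCC is found on the top strand at positions 2–12.
The reverse primer's reverse complement is GATGTAAAC, which matches the template at positions 130–138.
The product runs from position 2 to position 138, so its length is 138 − 2 + 1 = 137 bp.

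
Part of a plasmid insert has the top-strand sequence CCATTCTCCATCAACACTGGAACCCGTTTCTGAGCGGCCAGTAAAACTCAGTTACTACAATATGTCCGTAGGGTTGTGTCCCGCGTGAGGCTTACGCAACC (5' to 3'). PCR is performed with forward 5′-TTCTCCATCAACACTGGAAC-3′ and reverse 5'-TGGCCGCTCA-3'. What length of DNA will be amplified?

Scanning the template, TTCTCCATCAACACTGGAAC occurs at positions 4–23; this primer anneals to the bottom strand there with its 3' end pointing downstream.
The reverse primer's reverse complement is TGAGCGGCCA, which matches the template at positions 31–40.
The product runs from position 4 to position 40, so its length is 40 − 4 + 1 = 37 bp.

37 bp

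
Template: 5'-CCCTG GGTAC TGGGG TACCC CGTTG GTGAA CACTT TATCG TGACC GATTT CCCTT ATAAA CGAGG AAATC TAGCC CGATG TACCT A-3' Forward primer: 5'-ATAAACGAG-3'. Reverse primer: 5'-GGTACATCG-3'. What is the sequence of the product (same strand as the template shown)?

5'-ATAAACGAGGAAATCTAGCCCGATGTACC-3'

The forward primer matches the template at positions 56–64.
Taking the reverse complement of GGTACATCG gives CGATGTACC, found at positions 76–84 on the template; the primer anneals here to the top strand with its 3' end pointing upstream.
The product is the template from position 56 through 84 (29 bp).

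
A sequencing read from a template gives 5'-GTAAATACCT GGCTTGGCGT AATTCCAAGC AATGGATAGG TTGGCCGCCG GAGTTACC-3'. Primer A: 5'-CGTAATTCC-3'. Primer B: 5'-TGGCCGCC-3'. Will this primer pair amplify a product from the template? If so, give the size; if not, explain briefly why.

No product — both primers anneal to the same strand and extend in the same direction.

Primer A (CGTAATTCC) matches the top strand at positions 18–26 (3' end points downstream).
Primer B (TGGCCGCC) also matches the top strand directly, at positions 42–49 — its reverse complement GGCGGCCA is not present.
Both primers anneal to the bottom strand with 3' ends pointing the same way, so neither can prime synthesis back toward the other.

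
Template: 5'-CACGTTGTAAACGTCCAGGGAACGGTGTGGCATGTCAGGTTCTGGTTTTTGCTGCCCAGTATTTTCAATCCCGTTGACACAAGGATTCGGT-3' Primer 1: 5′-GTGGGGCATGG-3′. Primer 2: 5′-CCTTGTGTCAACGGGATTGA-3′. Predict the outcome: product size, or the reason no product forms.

Primer 1 (GTGGGGCATGG) does not match the top strand, and its reverse complement CCATGCCCCAC does not match either.
With no annealing site for primer 1, no amplification occurs.

No product — primer 1 has no binding site in the template.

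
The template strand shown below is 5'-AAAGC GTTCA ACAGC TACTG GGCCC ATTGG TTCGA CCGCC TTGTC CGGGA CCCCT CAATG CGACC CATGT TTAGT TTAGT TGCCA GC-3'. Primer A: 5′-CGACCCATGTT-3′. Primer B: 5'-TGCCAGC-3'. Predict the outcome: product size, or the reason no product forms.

No product — both primers anneal to the same strand and extend in the same direction.

Primer A (CGACCCATGTT) matches the top strand at positions 61–71 (3' end points downstream).
Primer B (TGCCAGC) also matches the top strand directly, at positions 81–87 — its reverse complement GCTGGCA is not present.
Both primers anneal to the bottom strand with 3' ends pointing the same way, so neither can prime synthesis back toward the other.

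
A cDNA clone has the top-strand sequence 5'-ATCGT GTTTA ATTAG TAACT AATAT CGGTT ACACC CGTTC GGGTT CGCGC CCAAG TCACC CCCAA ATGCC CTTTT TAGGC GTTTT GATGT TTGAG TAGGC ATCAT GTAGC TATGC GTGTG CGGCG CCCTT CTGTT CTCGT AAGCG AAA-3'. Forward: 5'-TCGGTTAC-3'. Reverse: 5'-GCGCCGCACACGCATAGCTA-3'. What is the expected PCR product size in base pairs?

102 bp

Scanning the template, TCGGTTAC occurs at positions 25–32; this primer anneals to the bottom strand there with its 3' end pointing downstream.
The reverse primer's reverse complement is TAGCTATGCGTGTGCGGCGC, which matches the template at positions 107–126.
Amplicon spans positions 25–126: 102 bp.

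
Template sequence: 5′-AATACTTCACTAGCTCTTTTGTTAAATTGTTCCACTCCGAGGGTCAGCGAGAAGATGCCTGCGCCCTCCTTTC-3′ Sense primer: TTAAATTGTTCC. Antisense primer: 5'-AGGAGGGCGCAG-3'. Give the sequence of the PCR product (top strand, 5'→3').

Forward primer TTAAATTGTTCC is found on the top strand at positions 22–33.
Reverse complement of the reverse primer: CTGCGCCCTCCT. This occurs on the top strand at positions 59–70.
The product is the template from position 22 through 70 (49 bp).

5'-TTAAATTGTTCCACTCCGAGGGTCAGCGAGAAGATGCCTGCGCCCTCCT-3'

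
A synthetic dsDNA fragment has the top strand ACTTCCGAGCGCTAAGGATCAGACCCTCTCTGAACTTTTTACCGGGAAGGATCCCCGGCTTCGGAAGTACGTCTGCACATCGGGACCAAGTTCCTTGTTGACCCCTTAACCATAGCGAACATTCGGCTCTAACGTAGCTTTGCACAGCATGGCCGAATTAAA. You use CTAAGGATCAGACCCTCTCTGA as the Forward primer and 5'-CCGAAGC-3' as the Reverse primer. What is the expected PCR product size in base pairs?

Forward primer CTAAGGATCAGACCCTCTCTGA is found on the top strand at positions 12–33.
Taking the reverse complement of CCGAAGC gives GCTTCGG, found at positions 58–64 on the template; the primer anneals here to the top strand with its 3' end pointing upstream.
The product runs from position 12 to position 64, so its length is 64 − 12 + 1 = 53 bp.

53 bp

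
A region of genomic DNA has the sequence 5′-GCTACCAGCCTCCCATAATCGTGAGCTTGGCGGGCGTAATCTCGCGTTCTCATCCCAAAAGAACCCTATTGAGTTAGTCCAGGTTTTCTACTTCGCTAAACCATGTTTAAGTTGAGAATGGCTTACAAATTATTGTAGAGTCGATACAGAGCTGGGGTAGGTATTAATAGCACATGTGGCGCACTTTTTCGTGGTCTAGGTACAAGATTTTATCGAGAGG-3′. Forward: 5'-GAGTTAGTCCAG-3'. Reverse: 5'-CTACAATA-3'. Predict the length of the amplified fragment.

Scanning the template, GAGTTAGTCCAG occurs at positions 71–82; this primer anneals to the bottom strand there with its 3' end pointing downstream.
The reverse primer's reverse complement is TATTGTAG, which matches the template at positions 131–138.
Product length = (reverse-primer end) − (forward-primer start) + 1 = 138 − 71 + 1 = 68 bp.

68 bp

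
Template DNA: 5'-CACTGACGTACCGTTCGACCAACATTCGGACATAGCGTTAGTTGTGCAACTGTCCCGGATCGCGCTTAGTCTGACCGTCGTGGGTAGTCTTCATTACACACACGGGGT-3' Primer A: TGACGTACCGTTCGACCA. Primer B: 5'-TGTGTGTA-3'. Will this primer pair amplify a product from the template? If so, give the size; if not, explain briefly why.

Yes — a 99 bp product.

Primer A (TGACGTACCGTTCGACCA) matches the top strand at positions 4–21; it acts as a forward primer.
Primer B's reverse complement is TACACACA, matching the top strand at positions 95–102; it acts as a reverse primer.
The 3' ends face each other across positions 4–102, giving a 99 bp product.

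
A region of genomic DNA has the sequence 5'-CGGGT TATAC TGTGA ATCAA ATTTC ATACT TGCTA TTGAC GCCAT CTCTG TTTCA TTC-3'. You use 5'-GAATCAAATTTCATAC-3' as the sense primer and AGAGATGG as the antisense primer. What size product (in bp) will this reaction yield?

Forward primer GAATCAAATTTCATAC is found on the top strand at positions 14–29.
Reverse complement of the reverse primer: CCATCTCT. This occurs on the top strand at positions 42–49.
Product length = (reverse-primer end) − (forward-primer start) + 1 = 49 − 14 + 1 = 36 bp.

36 bp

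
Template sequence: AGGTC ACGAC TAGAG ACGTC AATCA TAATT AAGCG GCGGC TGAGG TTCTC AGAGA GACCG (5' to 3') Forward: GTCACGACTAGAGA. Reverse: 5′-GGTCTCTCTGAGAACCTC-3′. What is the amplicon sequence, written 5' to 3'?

5'-GTCACGACTAGAGACGTCAATCATAATTAAGCGGCGGCTGAGGTTCTCAGAGAGACC-3'

Scanning the template, GTCACGACTAGAGA occurs at positions 3–16; this primer anneals to the bottom strand there with its 3' end pointing downstream.
Taking the reverse complement of GGTCTCTCTGAGAACCTC gives GAGGTTCTCAGAGAGACC, found at positions 42–59 on the template; the primer anneals here to the top strand with its 3' end pointing upstream.
The product is the template from position 3 through 59 (57 bp).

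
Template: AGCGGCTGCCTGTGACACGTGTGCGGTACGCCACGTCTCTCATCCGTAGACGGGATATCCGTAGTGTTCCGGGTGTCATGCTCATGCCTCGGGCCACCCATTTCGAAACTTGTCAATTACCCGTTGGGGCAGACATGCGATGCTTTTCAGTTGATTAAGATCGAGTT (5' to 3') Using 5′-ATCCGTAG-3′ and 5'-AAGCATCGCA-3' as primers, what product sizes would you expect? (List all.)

104 bp, 89 bp

The forward primer ATCCGTAG matches the top strand at positions 42–49, 57–64.
The reverse primer's reverse complement is TGCGATGCTT, matching at positions 136–145.
Each forward site pairs with the reverse site to give a product ending at position 145: sizes 104, 89 bp.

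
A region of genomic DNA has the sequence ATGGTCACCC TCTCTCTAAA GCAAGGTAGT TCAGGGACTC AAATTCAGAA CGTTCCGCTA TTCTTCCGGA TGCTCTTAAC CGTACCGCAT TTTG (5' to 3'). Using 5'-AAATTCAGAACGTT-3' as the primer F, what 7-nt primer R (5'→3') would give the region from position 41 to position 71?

5'-ATCCGGA-3'

The product's 3' end on the top strand is position 71.
The reverse primer anneals to the top strand over positions 65–71, i.e. to TCCGGAT.
Its sequence written 5'→3' is the reverse complement: ATCCGGA.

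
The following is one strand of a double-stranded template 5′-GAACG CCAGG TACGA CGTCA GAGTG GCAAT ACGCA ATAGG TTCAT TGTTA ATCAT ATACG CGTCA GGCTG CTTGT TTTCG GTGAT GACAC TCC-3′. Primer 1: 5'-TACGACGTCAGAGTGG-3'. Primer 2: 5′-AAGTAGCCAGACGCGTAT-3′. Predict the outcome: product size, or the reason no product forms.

Primer 2 (AAGTAGCCAGACGCGTAT) does not match the top strand, and its reverse complement ATACGCGTCTGGCTACTT does not match either.
With no annealing site for primer 2, no amplification occurs.

No product — primer 2 has no binding site in the template.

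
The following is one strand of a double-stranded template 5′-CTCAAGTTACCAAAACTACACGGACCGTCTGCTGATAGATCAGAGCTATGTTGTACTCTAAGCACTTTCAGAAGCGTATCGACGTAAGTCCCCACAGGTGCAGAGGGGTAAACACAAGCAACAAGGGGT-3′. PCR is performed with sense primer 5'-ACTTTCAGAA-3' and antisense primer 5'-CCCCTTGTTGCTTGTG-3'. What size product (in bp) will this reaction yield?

Scanning the template, ACTTTCAGAA occurs at positions 64–73; this primer anneals to the bottom strand there with its 3' end pointing downstream.
The reverse primer's reverse complement is CACAAGCAACAAGGGG, which matches the template at positions 113–128.
Product length = (reverse-primer end) − (forward-primer start) + 1 = 128 − 64 + 1 = 65 bp.

65 bp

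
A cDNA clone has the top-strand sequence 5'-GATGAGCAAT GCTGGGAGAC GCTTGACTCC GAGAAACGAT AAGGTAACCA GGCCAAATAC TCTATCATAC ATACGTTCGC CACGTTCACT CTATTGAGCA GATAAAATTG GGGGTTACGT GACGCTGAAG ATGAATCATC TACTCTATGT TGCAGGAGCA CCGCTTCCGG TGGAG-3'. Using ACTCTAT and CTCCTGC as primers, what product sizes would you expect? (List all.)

100 bp, 71 bp, 17 bp

The forward primer ACTCTAT matches the top strand at positions 59–65, 88–94, 142–148.
The reverse primer's reverse complement is GCAGGAG, matching at positions 152–158.
Each forward site pairs with the reverse site to give a product ending at position 158: sizes 100, 71, 17 bp.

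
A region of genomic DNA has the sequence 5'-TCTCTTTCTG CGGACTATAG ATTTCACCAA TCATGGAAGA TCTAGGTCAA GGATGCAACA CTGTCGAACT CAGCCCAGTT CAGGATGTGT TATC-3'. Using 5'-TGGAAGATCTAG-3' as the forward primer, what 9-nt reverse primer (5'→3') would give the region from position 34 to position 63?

The product's 3' end on the top strand is position 63.
The reverse primer anneals to the top strand over positions 55–63, i.e. to GCAACACTG.
Its sequence written 5'→3' is the reverse complement: CAGTGTTGC.

5'-CAGTGTTGC-3'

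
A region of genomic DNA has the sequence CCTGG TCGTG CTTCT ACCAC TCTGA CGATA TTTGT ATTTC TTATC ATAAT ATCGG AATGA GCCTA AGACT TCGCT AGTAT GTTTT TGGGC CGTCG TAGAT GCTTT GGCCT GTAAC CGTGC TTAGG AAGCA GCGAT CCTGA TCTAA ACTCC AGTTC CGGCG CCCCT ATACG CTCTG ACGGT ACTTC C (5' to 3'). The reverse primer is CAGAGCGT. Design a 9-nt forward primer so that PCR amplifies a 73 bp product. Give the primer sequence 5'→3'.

The reverse primer's reverse complement ACGCTCTG matches the template at positions 168–175, so the product ends at position 175.
A 73 bp product then starts at position 175 − 73 + 1 = 103.
The forward primer is identical to the top strand there: TTTGGCCTG.

5'-TTTGGCCTG-3'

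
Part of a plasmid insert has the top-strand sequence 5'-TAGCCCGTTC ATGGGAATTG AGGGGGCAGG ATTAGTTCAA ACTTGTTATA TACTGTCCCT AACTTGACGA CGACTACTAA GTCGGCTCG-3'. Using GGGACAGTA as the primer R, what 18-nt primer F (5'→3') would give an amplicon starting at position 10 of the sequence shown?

The reverse primer's reverse complement TACTGTCCC matches the template at positions 51–59; the product starts at position 10.
The forward primer is identical to the top strand over positions 10–27: CATGGGAATTGAGGGGGC.

5'-CATGGGAATTGAGGGGGC-3'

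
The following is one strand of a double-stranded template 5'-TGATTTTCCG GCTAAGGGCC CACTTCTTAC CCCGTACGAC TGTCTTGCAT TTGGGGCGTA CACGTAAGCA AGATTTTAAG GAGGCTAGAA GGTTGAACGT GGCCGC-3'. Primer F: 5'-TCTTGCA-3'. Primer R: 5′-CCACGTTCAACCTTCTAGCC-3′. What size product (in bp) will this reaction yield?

60 bp

The forward primer matches the template at positions 43–49.
Taking the reverse complement of CCACGTTCAACCTTCTAGCC gives GGCTAGAAGGTTGAACGTGG, found at positions 83–102 on the template; the primer anneals here to the top strand with its 3' end pointing upstream.
Amplicon spans positions 43–102: 60 bp.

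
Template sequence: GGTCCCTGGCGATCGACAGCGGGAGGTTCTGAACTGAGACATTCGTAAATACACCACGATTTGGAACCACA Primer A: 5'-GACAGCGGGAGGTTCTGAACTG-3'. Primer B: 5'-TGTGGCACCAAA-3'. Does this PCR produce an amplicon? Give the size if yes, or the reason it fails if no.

Primer B (TGTGGCACCAAA) does not match the top strand, and its reverse complement TTTGGTGCCACA does not match either.
With no annealing site for primer B, no amplification occurs.

No product — primer B has no binding site in the template.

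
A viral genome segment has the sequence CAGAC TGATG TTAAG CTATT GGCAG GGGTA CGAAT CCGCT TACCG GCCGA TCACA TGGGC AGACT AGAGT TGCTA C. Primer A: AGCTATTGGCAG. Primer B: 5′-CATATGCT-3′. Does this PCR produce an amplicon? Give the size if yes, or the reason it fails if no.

No product — primer B has no binding site in the template.

Primer B (CATATGCT) does not match the top strand, and its reverse complement AGCATATG does not match either.
With no annealing site for primer B, no amplification occurs.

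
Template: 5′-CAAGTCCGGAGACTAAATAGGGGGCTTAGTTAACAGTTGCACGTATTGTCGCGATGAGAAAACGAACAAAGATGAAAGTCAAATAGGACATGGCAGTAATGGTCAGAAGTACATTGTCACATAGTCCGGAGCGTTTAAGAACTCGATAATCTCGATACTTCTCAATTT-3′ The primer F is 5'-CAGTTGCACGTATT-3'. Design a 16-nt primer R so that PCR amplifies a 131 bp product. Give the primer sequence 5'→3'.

The forward primer binds at positions 34–47, so a 131 bp product ends at position 34 + 131 − 1 = 164.
The reverse primer anneals to the top strand over positions 149–164, i.e. to ATCTCGATACTTCTCA.
Its sequence written 5'→3' is the reverse complement: TGAGAAGTATCGAGAT.

5'-TGAGAAGTATCGAGAT-3'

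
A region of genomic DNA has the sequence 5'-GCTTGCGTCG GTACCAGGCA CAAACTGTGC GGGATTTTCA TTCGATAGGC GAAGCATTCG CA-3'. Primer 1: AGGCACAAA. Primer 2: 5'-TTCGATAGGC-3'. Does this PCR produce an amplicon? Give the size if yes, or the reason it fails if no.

No product — both primers anneal to the same strand and extend in the same direction.

Primer 1 (AGGCACAAA) matches the top strand at positions 16–24 (3' end points downstream).
Primer 2 (TTCGATAGGC) also matches the top strand directly, at positions 41–50 — its reverse complement GCCTATCGAA is not present.
Both primers anneal to the bottom strand with 3' ends pointing the same way, so neither can prime synthesis back toward the other.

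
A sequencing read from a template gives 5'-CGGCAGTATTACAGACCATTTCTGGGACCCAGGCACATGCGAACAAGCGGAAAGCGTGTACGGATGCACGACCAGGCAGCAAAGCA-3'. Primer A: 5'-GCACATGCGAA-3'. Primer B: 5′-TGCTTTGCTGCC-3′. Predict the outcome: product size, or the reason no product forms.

Yes — a 54 bp product.

Primer A (GCACATGCGAA) matches the top strand at positions 33–43; it acts as a forward primer.
Primer B's reverse complement is GGCAGCAAAGCA, matching the top strand at positions 75–86; it acts as a reverse primer.
The 3' ends face each other across positions 33–86, giving a 54 bp product.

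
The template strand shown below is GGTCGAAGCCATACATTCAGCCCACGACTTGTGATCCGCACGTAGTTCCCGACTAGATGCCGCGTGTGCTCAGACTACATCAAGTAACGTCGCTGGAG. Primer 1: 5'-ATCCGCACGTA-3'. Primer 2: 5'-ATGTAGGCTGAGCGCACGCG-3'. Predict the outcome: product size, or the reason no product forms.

Primer 2 (ATGTAGGCTGAGCGCACGCG) does not match the top strand, and its reverse complement CGCGTGCGCTCAGCCTACAT does not match either.
With no annealing site for primer 2, no amplification occurs.

No product — primer 2 has no binding site in the template.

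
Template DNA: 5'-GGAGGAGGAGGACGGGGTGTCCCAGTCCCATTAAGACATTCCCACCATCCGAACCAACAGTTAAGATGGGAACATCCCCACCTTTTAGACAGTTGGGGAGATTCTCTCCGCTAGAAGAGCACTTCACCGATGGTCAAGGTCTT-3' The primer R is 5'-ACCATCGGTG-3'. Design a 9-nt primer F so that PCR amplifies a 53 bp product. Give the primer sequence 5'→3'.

5'-CTTTTAGAC-3'

The reverse primer's reverse complement CACCGATGGT matches the template at positions 125–134, so the product ends at position 134.
A 53 bp product then starts at position 134 − 53 + 1 = 82.
The forward primer is identical to the top strand there: CTTTTAGAC.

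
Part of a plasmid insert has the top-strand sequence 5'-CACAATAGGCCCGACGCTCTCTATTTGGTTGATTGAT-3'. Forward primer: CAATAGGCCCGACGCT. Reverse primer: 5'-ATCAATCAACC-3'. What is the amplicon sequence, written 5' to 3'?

5'-CAATAGGCCCGACGCTCTCTATTTGGTTGATTGAT-3'

The forward primer matches the template at positions 3–18.
The reverse primer's reverse complement is GGTTGATTGAT, which matches the template at positions 27–37.
The product is the template from position 3 through 37 (35 bp).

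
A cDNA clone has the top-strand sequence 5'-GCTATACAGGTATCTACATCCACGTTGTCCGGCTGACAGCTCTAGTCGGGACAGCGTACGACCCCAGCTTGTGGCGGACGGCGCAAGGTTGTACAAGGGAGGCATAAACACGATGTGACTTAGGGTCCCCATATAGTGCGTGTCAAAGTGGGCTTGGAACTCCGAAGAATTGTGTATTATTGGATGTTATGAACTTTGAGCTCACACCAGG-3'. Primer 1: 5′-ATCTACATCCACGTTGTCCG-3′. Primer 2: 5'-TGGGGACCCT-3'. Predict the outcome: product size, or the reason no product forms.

Yes — a 120 bp product.

Primer 1 (ATCTACATCCACGTTGTCCG) matches the top strand at positions 12–31; it acts as a forward primer.
Primer 2's reverse complement is AGGGTCCCCA, matching the top strand at positions 122–131; it acts as a reverse primer.
The 3' ends face each other across positions 12–131, giving a 120 bp product.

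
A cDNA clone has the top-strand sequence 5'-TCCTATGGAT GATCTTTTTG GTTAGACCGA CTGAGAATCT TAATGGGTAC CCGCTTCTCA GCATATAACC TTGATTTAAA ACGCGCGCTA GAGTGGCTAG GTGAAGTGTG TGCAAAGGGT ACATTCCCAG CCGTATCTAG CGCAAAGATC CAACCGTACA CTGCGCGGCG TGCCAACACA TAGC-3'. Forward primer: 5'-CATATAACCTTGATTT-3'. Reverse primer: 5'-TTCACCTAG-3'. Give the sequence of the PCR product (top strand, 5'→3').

Scanning the template, CATATAACCTTGATTT occurs at positions 62–77; this primer anneals to the bottom strand there with its 3' end pointing downstream.
Taking the reverse complement of TTCACCTAG gives CTAGGTGAA, found at positions 97–105 on the template; the primer anneals here to the top strand with its 3' end pointing upstream.
The product is the template from position 62 through 105 (44 bp).

5'-CATATAACCTTGATTTAAAACGCGCGCTAGAGTGGCTAGGTGAA-3'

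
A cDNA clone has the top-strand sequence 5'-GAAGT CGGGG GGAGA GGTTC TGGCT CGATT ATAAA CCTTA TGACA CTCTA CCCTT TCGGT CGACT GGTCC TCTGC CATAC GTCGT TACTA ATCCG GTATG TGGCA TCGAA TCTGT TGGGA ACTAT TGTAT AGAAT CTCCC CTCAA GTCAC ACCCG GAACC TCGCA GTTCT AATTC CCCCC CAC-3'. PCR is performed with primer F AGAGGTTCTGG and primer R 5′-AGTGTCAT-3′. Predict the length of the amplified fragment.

Forward primer AGAGGTTCTGG is found on the top strand at positions 13–23.
Taking the reverse complement of AGTGTCAT gives ATGACACT, found at positions 40–47 on the template; the primer anneals here to the top strand with its 3' end pointing upstream.
Amplicon spans positions 13–47: 35 bp.

35 bp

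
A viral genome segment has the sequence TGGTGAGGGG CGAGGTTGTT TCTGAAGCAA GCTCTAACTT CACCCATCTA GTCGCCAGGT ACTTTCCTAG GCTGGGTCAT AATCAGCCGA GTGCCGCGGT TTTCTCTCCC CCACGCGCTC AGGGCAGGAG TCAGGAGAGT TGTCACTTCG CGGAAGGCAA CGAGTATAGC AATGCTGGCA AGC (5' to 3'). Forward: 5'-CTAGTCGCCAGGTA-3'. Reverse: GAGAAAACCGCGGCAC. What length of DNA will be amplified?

Forward primer CTAGTCGCCAGGTA is found on the top strand at positions 48–61.
The reverse primer's reverse complement is GTGCCGCGGTTTTCTC, which matches the template at positions 91–106.
Amplicon spans positions 48–106: 59 bp.

59 bp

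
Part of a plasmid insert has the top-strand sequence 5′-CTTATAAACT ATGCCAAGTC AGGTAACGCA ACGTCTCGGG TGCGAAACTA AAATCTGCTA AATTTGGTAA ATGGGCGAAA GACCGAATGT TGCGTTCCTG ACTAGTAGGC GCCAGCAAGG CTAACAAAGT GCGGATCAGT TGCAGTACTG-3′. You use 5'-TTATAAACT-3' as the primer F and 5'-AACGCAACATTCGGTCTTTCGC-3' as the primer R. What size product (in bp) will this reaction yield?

95 bp

Scanning the template, TTATAAACT occurs at positions 2–10; this primer anneals to the bottom strand there with its 3' end pointing downstream.
The reverse primer's reverse complement is GCGAAAGACCGAATGTTGCGTT, which matches the template at positions 75–96.
Amplicon spans positions 2–96: 95 bp.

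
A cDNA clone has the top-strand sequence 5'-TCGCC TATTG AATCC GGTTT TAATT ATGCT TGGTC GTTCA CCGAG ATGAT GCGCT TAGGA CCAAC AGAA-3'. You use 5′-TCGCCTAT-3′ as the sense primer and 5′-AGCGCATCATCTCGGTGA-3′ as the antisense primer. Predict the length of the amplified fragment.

The forward primer matches the template at positions 1–8.
The reverse primer's reverse complement is TCACCGAGATGATGCGCT, which matches the template at positions 38–55.
Amplicon spans positions 1–55: 55 bp.

55 bp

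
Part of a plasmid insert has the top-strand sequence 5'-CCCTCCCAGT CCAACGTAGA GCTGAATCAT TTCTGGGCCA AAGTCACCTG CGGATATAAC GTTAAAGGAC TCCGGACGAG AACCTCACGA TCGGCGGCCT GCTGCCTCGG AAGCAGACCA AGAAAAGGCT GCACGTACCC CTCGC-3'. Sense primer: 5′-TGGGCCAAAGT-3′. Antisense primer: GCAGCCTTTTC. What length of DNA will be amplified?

99 bp

Scanning the template, TGGGCCAAAGT occurs at positions 34–44; this primer anneals to the bottom strand there with its 3' end pointing downstream.
The reverse primer's reverse complement is GAAAAGGCTGC, which matches the template at positions 122–132.
Amplicon spans positions 34–132: 99 bp.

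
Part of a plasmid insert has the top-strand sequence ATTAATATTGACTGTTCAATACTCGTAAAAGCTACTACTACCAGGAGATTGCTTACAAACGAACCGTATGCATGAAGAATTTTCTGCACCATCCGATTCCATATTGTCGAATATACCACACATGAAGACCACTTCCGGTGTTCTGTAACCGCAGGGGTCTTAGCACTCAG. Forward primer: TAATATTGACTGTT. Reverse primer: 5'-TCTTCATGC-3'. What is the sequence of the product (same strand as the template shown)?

5'-TAATATTGACTGTTCAATACTCGTAAAAGCTACTACTACCAGGAGATTGCTTACAAACGAACCGTATGCATGAAGA-3'

Forward primer TAATATTGACTGTT is found on the top strand at positions 3–16.
Reverse complement of the reverse primer: GCATGAAGA. This occurs on the top strand at positions 70–78.
The product is the template from position 3 through 78 (76 bp).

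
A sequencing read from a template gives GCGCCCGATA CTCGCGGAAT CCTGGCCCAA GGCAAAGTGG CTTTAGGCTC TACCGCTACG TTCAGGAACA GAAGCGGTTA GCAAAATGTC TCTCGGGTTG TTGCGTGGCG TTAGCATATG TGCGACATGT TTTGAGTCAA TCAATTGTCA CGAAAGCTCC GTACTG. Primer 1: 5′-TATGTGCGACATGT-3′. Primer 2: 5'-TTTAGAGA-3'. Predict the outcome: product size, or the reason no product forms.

Primer 2 (TTTAGAGA) does not match the top strand, and its reverse complement TCTCTAAA does not match either.
With no annealing site for primer 2, no amplification occurs.

No product — primer 2 has no binding site in the template.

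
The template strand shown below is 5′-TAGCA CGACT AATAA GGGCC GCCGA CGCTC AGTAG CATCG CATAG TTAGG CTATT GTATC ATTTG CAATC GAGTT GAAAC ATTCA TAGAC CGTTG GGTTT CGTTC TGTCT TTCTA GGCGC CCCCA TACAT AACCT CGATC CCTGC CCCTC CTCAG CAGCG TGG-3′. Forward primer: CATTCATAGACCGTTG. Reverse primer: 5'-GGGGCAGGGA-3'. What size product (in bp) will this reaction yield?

69 bp

The forward primer matches the template at positions 80–95.
Reverse complement of the reverse primer: TCCCTGCCCC. This occurs on the top strand at positions 139–148.
Product length = (reverse-primer end) − (forward-primer start) + 1 = 148 − 80 + 1 = 69 bp.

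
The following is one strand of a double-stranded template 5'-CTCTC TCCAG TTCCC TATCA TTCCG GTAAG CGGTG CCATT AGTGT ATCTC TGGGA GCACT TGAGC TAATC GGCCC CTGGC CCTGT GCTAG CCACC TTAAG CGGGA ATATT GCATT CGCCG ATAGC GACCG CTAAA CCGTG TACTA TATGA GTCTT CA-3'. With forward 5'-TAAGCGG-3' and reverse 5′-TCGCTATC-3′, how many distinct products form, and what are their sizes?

Two products: 101 bp, 31 bp

The forward primer TAAGCGG matches the top strand at positions 27–33, 97–103.
The reverse primer's reverse complement is GATAGCGA, matching at positions 120–127.
Each forward site pairs with the reverse site to give a product ending at position 127: sizes 101, 31 bp.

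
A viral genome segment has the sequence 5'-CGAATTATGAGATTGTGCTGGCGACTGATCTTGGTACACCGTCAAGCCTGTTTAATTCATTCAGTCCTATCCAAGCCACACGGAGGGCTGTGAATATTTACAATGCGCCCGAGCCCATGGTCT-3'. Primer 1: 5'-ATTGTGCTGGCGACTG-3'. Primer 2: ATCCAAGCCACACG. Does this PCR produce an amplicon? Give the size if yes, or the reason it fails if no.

Primer 1 (ATTGTGCTGGCGACTG) matches the top strand at positions 12–27 (3' end points downstream).
Primer 2 (ATCCAAGCCACACG) also matches the top strand directly, at positions 69–82 — its reverse complement CGTGTGGCTTGGAT is not present.
Both primers anneal to the bottom strand with 3' ends pointing the same way, so neither can prime synthesis back toward the other.

No product — both primers anneal to the same strand and extend in the same direction.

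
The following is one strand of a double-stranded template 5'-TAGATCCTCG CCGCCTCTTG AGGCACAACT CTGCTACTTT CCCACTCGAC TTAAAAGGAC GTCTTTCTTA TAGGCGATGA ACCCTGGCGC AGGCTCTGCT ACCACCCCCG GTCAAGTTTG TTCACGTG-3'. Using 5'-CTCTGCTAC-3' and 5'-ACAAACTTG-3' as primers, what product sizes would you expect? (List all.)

The forward primer CTCTGCTAC matches the top strand at positions 29–37, 94–102.
The reverse primer's reverse complement is CAAGTTTGT, matching at positions 113–121.
Each forward site pairs with the reverse site to give a product ending at position 121: sizes 93, 28 bp.

93 bp, 28 bp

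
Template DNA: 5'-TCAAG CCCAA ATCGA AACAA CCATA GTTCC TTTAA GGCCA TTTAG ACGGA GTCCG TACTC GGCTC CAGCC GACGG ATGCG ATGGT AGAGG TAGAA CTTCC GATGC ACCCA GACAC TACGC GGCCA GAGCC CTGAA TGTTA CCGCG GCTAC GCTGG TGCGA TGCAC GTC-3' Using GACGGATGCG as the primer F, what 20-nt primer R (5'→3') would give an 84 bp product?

5'-CAGCGTAGCCGCGGTAACAT-3'

The forward primer binds at positions 71–80, so an 84 bp product ends at position 71 + 84 − 1 = 154.
The reverse primer anneals to the top strand over positions 135–154, i.e. to ATGTTACCGCGGCTACGCTG.
Its sequence written 5'→3' is the reverse complement: CAGCGTAGCCGCGGTAACAT.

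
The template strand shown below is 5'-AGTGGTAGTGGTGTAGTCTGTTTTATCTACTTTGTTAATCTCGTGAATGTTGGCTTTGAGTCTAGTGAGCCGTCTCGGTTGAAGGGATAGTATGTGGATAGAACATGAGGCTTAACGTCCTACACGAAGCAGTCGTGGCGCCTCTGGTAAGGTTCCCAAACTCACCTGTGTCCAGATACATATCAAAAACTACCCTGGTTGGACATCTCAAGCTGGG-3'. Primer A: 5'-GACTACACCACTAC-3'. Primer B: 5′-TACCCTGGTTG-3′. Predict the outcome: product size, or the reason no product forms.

Primer A (GACTACACCACTAC) has reverse complement GTAGTGGTGTAGTC, which matches the top strand at positions 5–18; primer A anneals to the top strand there with its 3' end pointing upstream toward position 5.
Primer B (TACCCTGGTTG) matches the top strand directly at positions 191–201; it anneals to the bottom strand with its 3' end pointing downstream toward position 201.
The 3' ends diverge (primer A extends toward position 1, primer B toward position 217), so the primers never converge on a shared product.

No product — the primers' 3' ends point away from each other.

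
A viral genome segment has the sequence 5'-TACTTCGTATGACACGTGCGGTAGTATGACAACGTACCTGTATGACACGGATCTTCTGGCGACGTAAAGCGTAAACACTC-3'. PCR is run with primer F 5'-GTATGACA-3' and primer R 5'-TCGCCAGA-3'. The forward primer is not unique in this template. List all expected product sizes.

The forward primer GTATGACA matches the top strand at positions 7–14, 24–31, 40–47.
The reverse primer's reverse complement is TCTGGCGA, matching at positions 55–62.
Each forward site pairs with the reverse site to give a product ending at position 62: sizes 56, 39, 23 bp.

56 bp, 39 bp, 23 bp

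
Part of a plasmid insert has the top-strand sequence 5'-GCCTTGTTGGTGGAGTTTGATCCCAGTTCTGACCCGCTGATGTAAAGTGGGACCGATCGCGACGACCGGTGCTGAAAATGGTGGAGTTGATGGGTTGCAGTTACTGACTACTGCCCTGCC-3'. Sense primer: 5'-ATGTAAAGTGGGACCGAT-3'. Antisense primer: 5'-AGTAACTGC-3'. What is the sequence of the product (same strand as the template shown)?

The forward primer matches the template at positions 40–57.
Taking the reverse complement of AGTAACTGC gives GCAGTTACT, found at positions 97–105 on the template; the primer anneals here to the top strand with its 3' end pointing upstream.
The product is the template from position 40 through 105 (66 bp).

5'-ATGTAAAGTGGGACCGATCGCGACGACCGGTGCTGAAAATGGTGGAGTTGATGGGTTGCAGTTACT-3'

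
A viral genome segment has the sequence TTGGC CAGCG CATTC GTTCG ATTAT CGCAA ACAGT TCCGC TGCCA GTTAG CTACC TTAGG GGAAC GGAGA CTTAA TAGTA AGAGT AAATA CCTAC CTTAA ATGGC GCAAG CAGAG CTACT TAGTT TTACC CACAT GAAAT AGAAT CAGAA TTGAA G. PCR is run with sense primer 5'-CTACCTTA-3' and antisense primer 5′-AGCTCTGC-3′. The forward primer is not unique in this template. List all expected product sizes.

The forward primer CTACCTTA matches the top strand at positions 51–58, 92–99.
The reverse primer's reverse complement is GCAGAGCT, matching at positions 110–117.
Each forward site pairs with the reverse site to give a product ending at position 117: sizes 67, 26 bp.

67 bp, 26 bp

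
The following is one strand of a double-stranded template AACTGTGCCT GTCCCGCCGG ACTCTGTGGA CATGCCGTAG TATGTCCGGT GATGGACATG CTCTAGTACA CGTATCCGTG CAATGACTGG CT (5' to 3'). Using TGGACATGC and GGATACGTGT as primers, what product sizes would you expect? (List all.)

The forward primer TGGACATGC matches the top strand at positions 27–35, 53–61.
The reverse primer's reverse complement is ACACGTATCC, matching at positions 68–77.
Each forward site pairs with the reverse site to give a product ending at position 77: sizes 51, 25 bp.

51 bp, 25 bp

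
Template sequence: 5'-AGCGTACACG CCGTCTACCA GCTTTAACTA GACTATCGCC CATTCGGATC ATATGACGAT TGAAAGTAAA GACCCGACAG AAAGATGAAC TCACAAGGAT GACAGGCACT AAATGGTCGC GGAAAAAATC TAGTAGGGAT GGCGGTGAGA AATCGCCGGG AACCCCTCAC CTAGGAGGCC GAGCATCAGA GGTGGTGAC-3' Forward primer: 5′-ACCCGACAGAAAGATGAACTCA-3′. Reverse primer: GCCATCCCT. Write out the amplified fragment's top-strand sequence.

5'-ACCCGACAGAAAGATGAACTCACAAGGATGACAGGCACTAAATGGTCGCGGAAAAAATCTAGTAGGGATGGC-3'

Forward primer ACCCGACAGAAAGATGAACTCA is found on the top strand at positions 72–93.
The reverse primer's reverse complement is AGGGATGGC, which matches the template at positions 135–143.
The product is the template from position 72 through 143 (72 bp).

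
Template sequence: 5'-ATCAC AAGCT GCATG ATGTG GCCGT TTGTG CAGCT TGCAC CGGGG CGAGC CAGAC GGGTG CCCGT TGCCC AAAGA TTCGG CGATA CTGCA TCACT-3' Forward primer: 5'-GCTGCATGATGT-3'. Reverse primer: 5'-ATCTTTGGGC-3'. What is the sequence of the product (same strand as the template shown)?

5'-GCTGCATGATGTGGCCGTTTGTGCAGCTTGCACCGGGGCGAGCCAGACGGGTGCCCGTTGCCCAAAGAT-3'

The forward primer matches the template at positions 8–19.
The reverse primer's reverse complement is GCCCAAAGAT, which matches the template at positions 67–76.
The product is the template from position 8 through 76 (69 bp).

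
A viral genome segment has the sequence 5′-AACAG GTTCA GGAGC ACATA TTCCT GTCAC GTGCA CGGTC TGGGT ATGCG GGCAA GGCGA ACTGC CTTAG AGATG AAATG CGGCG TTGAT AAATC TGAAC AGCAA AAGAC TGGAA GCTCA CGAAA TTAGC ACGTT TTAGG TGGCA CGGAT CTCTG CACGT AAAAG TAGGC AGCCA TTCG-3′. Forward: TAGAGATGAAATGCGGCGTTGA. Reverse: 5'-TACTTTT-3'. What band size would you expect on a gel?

100 bp

Forward primer TAGAGATGAAATGCGGCGTTGA is found on the top strand at positions 68–89.
The reverse primer's reverse complement is AAAAGTA, which matches the template at positions 161–167.
Amplicon spans positions 68–167: 100 bp.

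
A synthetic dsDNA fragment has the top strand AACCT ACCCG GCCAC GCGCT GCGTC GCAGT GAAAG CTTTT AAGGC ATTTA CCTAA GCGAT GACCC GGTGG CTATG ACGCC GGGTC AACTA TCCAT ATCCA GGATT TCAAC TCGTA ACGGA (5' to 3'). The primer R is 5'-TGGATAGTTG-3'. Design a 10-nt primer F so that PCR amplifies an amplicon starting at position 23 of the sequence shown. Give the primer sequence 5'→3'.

5'-GTCGCAGTGA-3'

The reverse primer's reverse complement CAACTATCCA matches the template at positions 85–94; the product starts at position 23.
The forward primer is identical to the top strand over positions 23–32: GTCGCAGTGA.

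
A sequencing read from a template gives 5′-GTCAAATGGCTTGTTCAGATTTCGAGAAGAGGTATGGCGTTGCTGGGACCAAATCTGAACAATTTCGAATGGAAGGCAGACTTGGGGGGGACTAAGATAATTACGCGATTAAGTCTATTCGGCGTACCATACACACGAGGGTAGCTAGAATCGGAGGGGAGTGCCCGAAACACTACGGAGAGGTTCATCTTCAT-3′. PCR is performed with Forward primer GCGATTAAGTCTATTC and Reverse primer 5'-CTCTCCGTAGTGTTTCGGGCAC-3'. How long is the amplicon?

78 bp

The forward primer matches the template at positions 105–120.
Taking the reverse complement of CTCTCCGTAGTGTTTCGGGCAC gives GTGCCCGAAACACTACGGAGAG, found at positions 161–182 on the template; the primer anneals here to the top strand with its 3' end pointing upstream.
Product length = (reverse-primer end) − (forward-primer start) + 1 = 182 − 105 + 1 = 78 bp.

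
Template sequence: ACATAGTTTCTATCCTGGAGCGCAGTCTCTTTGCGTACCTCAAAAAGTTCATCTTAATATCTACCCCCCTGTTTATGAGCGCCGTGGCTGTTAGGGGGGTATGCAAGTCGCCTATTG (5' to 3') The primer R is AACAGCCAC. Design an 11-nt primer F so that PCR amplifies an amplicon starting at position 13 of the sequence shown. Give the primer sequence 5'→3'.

The reverse primer's reverse complement GTGGCTGTT matches the template at positions 84–92; the product starts at position 13.
The forward primer is identical to the top strand over positions 13–23: TCCTGGAGCGC.

5'-TCCTGGAGCGC-3'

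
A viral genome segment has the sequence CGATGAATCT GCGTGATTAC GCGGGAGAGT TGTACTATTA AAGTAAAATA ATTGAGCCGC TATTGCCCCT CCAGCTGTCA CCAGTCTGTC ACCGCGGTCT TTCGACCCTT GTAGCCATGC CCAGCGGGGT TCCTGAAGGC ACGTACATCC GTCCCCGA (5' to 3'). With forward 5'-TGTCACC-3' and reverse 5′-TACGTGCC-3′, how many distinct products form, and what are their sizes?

The forward primer TGTCACC matches the top strand at positions 76–82, 87–93.
The reverse primer's reverse complement is GGCACGTA, matching at positions 138–145.
Each forward site pairs with the reverse site to give a product ending at position 145: sizes 70, 59 bp.

Two products: 70 bp, 59 bp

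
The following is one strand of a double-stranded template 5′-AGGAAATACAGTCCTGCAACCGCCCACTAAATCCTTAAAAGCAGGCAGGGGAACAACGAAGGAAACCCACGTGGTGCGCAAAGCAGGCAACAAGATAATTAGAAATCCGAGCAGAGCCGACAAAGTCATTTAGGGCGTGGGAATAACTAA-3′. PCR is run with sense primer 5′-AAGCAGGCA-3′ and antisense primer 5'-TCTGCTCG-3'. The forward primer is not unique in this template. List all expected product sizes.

77 bp, 35 bp

The forward primer AAGCAGGCA matches the top strand at positions 39–47, 81–89.
The reverse primer's reverse complement is CGAGCAGA, matching at positions 108–115.
Each forward site pairs with the reverse site to give a product ending at position 115: sizes 77, 35 bp.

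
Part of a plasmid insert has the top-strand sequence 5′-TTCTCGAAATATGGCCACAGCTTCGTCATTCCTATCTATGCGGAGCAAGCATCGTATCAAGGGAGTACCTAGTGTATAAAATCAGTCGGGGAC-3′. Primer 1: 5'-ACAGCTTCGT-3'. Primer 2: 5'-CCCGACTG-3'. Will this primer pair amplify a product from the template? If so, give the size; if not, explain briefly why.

Primer 1 (ACAGCTTCGT) matches the top strand at positions 17–26; it acts as a forward primer.
Primer 2's reverse complement is CAGTCGGG, matching the top strand at positions 83–90; it acts as a reverse primer.
The 3' ends face each other across positions 17–90, giving a 74 bp product.

Yes — a 74 bp product.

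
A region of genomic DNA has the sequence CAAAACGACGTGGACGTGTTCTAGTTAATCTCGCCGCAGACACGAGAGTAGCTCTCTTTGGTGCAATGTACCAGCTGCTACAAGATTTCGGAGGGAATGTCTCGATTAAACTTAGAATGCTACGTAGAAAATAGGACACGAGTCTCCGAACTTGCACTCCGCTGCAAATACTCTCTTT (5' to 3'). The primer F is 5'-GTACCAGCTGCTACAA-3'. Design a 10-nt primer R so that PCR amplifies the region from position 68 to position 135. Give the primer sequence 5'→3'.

The product's 3' end on the top strand is position 135.
The reverse primer anneals to the top strand over positions 126–135, i.e. to AGAAAATAGG.
Its sequence written 5'→3' is the reverse complement: CCTATTTTCT.

5'-CCTATTTTCT-3'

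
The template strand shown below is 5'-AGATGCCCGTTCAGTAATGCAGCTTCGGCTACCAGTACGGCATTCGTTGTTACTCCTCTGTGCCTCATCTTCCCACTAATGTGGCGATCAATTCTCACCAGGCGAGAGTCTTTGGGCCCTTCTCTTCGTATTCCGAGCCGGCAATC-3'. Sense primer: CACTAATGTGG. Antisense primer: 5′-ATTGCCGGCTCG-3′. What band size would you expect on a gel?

72 bp

The forward primer matches the template at positions 74–84.
The reverse primer's reverse complement is CGAGCCGGCAAT, which matches the template at positions 134–145.
Amplicon spans positions 74–145: 72 bp.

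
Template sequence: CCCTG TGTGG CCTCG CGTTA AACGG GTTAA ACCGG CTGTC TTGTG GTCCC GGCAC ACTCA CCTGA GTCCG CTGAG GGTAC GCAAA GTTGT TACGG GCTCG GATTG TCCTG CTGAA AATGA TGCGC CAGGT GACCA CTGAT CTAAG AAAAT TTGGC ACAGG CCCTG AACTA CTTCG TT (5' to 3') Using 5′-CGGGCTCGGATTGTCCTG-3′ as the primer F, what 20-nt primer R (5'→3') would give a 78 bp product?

5'-TAGTTCAGGGCCTGTGCCAA-3'

The forward primer binds at positions 93–110, so a 78 bp product ends at position 93 + 78 − 1 = 170.
The reverse primer anneals to the top strand over positions 151–170, i.e. to TTGGCACAGGCCCTGAACTA.
Its sequence written 5'→3' is the reverse complement: TAGTTCAGGGCCTGTGCCAA.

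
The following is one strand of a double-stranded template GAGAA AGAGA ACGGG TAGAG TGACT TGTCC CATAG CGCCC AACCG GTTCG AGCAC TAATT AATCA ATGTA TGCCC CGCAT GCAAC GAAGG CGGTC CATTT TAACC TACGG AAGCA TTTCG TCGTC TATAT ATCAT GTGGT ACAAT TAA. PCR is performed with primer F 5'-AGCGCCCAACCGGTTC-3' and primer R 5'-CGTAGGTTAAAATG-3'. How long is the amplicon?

The forward primer matches the template at positions 34–49.
The reverse primer's reverse complement is CATTTTAACCTACG, which matches the template at positions 96–109.
The product runs from position 34 to position 109, so its length is 109 − 34 + 1 = 76 bp.

76 bp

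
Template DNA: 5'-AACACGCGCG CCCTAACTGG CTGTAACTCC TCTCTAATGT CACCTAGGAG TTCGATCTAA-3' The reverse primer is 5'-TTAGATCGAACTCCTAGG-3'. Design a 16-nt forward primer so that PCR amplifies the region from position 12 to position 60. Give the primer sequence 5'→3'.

The reverse primer's reverse complement CCTAGGAGTTCGATCTAA matches the template at positions 43–60; the product starts at position 12.
The forward primer is identical to the top strand over positions 12–27: CCTAACTGGCTGTAAC.

5'-CCTAACTGGCTGTAAC-3'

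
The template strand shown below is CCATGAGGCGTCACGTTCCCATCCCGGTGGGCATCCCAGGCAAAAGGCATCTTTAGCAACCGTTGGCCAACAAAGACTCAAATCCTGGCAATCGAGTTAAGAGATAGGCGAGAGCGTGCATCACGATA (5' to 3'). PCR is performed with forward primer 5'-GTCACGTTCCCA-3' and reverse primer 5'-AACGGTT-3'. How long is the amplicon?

55 bp

Forward primer GTCACGTTCCCA is found on the top strand at positions 10–21.
Reverse complement of the reverse primer: AACCGTT. This occurs on the top strand at positions 58–64.
Amplicon spans positions 10–64: 55 bp.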